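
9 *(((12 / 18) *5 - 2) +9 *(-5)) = -393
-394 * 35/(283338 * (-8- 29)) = 6895/5241753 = 0.00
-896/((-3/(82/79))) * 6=146944/79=1860.05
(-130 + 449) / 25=319 / 25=12.76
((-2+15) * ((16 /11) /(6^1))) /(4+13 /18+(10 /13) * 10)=8112 /31955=0.25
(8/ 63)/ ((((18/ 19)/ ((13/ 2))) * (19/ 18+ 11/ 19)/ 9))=1444/ 301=4.80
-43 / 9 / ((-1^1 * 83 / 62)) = 2666 / 747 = 3.57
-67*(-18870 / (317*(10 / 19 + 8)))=4003585 / 8559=467.76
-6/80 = -3/40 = -0.08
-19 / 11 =-1.73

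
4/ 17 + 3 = 55/ 17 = 3.24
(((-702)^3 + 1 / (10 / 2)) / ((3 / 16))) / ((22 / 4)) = -55351745248 / 165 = -335465122.72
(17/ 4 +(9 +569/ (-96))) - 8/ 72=2077/ 288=7.21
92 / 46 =2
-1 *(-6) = 6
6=6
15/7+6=57/7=8.14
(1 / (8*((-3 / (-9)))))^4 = 0.02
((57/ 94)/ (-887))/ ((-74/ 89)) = 5073/ 6169972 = 0.00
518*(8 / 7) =592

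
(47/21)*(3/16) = 47/112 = 0.42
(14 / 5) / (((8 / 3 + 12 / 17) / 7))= 2499 / 430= 5.81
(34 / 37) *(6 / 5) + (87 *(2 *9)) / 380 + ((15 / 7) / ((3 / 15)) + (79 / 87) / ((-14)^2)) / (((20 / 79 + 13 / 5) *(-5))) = 302109049231 / 67549878060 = 4.47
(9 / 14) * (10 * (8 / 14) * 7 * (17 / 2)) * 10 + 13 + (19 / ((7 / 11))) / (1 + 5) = 92555 / 42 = 2203.69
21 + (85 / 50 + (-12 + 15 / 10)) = 61 / 5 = 12.20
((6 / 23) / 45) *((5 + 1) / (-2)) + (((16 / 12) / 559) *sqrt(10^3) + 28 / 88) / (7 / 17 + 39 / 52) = 0.32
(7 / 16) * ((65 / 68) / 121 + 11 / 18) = 320873 / 1184832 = 0.27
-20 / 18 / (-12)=5 / 54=0.09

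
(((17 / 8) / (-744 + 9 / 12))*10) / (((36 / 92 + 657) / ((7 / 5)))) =-391 / 6421680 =-0.00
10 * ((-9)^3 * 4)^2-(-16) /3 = 255091696 /3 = 85030565.33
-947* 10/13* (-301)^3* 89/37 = 22984733489830/481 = 47785308710.67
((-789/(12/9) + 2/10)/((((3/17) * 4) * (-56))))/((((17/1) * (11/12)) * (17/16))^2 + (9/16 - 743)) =-19308192/604211125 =-0.03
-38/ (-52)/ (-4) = -19/ 104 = -0.18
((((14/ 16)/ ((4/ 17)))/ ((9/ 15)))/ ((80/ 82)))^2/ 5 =23804641/ 2949120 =8.07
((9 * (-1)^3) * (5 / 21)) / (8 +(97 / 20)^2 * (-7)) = 6000 / 438641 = 0.01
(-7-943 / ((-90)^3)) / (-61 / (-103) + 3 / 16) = -8.98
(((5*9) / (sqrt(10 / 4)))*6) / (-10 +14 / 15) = -405*sqrt(10) / 68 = -18.83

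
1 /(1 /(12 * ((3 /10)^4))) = 243 /2500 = 0.10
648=648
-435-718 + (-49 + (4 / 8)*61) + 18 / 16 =-9363 / 8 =-1170.38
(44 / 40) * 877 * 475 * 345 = 316180425 / 2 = 158090212.50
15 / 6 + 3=11 / 2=5.50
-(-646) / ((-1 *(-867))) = 38 / 51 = 0.75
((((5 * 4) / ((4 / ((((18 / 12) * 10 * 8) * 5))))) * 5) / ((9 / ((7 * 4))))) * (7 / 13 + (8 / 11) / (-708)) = 1904420000 / 75933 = 25080.27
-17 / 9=-1.89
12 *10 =120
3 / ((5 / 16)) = 48 / 5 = 9.60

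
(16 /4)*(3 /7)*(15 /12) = 2.14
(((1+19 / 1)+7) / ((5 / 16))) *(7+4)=950.40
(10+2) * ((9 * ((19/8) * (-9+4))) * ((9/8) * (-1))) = 23085/16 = 1442.81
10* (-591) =-5910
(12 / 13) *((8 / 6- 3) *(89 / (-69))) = 1780 / 897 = 1.98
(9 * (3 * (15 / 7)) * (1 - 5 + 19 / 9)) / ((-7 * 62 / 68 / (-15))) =-390150 / 1519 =-256.85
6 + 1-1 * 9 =-2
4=4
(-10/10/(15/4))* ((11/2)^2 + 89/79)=-661/79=-8.37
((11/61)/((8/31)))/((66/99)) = 1023/976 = 1.05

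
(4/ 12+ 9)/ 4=7/ 3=2.33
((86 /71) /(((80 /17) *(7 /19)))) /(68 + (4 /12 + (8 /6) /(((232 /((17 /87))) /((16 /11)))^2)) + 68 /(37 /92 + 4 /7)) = 609769510242057 /120599908417152920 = 0.01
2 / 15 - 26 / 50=-29 / 75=-0.39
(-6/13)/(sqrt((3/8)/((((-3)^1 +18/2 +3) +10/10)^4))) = -400 * sqrt(6)/13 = -75.37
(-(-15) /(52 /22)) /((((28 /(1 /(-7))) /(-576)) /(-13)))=-11880 /49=-242.45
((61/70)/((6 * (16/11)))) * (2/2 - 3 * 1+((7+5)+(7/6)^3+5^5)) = 454604513/1451520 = 313.19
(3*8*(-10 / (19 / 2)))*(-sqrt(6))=480*sqrt(6) / 19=61.88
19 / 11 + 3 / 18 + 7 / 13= 2087 / 858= 2.43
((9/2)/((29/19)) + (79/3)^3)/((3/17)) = 486214943/4698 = 103494.03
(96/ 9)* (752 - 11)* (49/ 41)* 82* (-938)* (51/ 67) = -553058688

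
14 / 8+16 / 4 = 5.75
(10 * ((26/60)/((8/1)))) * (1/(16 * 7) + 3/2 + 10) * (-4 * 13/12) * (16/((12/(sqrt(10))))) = -217841 * sqrt(10)/6048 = -113.90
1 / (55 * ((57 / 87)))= 29 / 1045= 0.03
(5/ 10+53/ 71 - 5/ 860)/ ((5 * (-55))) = -15151/ 3358300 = -0.00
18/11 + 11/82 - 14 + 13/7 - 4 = -90747/6314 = -14.37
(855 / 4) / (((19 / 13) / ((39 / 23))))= 22815 / 92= 247.99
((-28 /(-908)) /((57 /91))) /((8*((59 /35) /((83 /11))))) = 1850485 /67179288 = 0.03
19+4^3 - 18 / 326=13520 / 163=82.94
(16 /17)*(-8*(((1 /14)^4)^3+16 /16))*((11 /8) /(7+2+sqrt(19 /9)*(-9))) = 623633036128267 /602372818987520+623633036128267*sqrt(19) /1807118456962560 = 2.54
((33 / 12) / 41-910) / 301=-3.02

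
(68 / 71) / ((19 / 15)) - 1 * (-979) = 1321691 / 1349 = 979.76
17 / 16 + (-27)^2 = 11681 / 16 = 730.06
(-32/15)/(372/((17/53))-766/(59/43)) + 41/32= 1.28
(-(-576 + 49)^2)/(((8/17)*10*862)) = -68.47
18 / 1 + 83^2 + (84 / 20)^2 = 6924.64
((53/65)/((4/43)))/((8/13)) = 2279/160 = 14.24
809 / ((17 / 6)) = 4854 / 17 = 285.53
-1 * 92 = -92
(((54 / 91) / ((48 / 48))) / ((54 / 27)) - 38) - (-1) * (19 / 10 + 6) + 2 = -25301 / 910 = -27.80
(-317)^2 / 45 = 100489 / 45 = 2233.09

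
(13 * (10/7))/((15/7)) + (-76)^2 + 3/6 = 34711/6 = 5785.17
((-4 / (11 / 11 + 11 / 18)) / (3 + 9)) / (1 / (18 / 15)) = -36 / 145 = -0.25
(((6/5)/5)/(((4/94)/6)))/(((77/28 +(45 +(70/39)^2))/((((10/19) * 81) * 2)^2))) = 4826.42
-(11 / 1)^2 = -121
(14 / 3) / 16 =7 / 24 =0.29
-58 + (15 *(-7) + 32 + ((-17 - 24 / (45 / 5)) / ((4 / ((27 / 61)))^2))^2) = -464128574207 / 3544535296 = -130.94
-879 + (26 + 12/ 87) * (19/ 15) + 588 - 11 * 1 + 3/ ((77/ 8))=-8996096/ 33495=-268.58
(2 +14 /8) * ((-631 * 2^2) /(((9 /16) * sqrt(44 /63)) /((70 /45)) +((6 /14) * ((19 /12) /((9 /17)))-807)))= 2318394960 * sqrt(77) /4617271890733 +54240405226560 /4617271890733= 11.75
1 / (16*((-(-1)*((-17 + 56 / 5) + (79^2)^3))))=5 / 19446996441216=0.00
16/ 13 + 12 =13.23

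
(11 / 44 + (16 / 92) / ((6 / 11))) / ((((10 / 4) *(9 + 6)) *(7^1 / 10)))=157 / 7245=0.02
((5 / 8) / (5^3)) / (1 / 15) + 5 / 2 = 103 / 40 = 2.58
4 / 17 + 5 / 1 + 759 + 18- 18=12992 / 17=764.24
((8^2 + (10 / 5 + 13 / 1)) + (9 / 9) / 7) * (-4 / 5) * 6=-13296 / 35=-379.89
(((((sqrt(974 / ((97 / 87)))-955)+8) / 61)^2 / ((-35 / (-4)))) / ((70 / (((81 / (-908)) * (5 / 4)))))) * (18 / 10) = -63477828819 / 802940450200+690363 * sqrt(8219586) / 401470225100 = -0.07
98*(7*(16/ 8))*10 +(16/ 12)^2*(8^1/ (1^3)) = 123608/ 9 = 13734.22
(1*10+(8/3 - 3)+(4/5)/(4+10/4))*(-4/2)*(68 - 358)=221444/39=5678.05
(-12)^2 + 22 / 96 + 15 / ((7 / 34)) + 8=75629 / 336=225.09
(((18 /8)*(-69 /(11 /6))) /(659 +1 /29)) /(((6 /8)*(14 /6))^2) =-54027 /1287671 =-0.04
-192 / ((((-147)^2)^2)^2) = -64 / 72680419155717387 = -0.00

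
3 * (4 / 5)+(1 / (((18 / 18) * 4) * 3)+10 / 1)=749 / 60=12.48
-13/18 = -0.72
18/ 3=6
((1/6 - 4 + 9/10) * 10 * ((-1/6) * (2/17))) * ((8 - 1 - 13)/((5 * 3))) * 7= -1232/765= -1.61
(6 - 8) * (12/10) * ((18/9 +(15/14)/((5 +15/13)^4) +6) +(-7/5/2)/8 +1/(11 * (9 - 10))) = -29605233939/1576960000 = -18.77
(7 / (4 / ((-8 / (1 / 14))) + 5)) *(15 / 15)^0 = 196 / 139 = 1.41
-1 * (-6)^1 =6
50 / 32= 25 / 16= 1.56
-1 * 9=-9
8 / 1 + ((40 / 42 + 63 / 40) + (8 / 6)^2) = 31009 / 2520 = 12.31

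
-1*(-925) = 925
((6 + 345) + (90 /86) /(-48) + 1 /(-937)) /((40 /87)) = 19684577631 /25786240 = 763.38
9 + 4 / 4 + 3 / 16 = 163 / 16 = 10.19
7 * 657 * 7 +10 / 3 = 96589 / 3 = 32196.33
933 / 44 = 21.20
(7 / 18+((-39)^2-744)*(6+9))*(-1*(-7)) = 1468579 / 18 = 81587.72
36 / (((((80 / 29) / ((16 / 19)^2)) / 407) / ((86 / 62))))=292336704 / 55955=5224.50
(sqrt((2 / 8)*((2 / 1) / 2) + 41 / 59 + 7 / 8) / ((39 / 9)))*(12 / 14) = 9*sqrt(101362) / 10738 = 0.27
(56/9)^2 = 3136/81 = 38.72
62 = 62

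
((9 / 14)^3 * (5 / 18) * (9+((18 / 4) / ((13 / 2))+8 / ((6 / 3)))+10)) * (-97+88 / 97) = -3194235 / 19012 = -168.01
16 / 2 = 8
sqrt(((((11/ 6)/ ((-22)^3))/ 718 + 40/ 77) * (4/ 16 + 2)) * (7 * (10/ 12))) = sqrt(27219654635)/ 63184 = 2.61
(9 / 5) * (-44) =-396 / 5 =-79.20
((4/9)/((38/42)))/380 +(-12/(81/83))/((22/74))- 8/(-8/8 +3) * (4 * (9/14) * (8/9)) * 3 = -258131809/3752595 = -68.79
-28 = -28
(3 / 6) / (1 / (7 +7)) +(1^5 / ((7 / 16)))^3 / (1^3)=6497 / 343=18.94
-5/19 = -0.26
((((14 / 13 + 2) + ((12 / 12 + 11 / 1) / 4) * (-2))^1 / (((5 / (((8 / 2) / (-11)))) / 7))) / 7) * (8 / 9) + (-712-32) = -4786424 / 6435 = -743.81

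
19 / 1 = 19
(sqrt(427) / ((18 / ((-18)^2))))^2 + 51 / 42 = 1936889 / 14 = 138349.21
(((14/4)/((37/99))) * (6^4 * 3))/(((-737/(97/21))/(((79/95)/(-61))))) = 44690616/14365805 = 3.11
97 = 97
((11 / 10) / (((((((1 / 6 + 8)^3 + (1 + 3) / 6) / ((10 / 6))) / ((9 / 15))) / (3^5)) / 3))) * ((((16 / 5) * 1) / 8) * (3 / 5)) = 5196312 / 14724125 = 0.35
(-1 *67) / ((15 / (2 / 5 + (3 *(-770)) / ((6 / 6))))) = 773716 / 75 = 10316.21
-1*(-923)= 923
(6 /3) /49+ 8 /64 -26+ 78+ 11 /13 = 270149 /5096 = 53.01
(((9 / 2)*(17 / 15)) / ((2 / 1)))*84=1071 / 5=214.20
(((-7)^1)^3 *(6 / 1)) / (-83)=2058 / 83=24.80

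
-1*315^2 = -99225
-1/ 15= -0.07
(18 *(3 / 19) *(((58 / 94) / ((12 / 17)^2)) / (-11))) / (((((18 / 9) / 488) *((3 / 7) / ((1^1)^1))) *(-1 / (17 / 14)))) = 8691097 / 39292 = 221.19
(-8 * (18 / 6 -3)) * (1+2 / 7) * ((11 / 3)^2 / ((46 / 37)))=0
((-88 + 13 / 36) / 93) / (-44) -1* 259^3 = -2559395591293 / 147312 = -17373978.98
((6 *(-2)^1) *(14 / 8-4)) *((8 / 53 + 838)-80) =1084914 / 53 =20470.08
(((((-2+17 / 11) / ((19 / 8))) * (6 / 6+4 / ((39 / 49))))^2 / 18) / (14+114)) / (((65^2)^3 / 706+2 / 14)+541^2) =3411524375 / 633083107497762329694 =0.00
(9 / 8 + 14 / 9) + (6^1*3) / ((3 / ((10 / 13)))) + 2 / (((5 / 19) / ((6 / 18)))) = 46001 / 4680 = 9.83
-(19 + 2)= -21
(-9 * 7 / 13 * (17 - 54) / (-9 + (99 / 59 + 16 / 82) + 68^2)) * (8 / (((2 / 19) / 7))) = 749945637 / 36296702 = 20.66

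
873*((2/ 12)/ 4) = 36.38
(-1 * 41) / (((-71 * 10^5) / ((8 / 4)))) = 41 / 3550000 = 0.00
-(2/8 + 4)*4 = -17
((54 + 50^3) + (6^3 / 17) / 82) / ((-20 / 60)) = -261488238 / 697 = -375162.46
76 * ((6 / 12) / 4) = 19 / 2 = 9.50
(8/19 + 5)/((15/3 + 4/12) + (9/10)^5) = 30900000/33765793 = 0.92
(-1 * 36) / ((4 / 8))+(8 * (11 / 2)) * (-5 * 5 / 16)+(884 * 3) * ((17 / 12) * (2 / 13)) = 437.25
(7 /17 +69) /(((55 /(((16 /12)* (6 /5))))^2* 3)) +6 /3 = 2.02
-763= -763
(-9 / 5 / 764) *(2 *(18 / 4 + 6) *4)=-189 / 955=-0.20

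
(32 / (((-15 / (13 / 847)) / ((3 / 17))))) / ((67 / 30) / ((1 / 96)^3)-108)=-8 / 2735536419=-0.00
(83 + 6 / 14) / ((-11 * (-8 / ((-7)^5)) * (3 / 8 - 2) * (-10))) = -980.55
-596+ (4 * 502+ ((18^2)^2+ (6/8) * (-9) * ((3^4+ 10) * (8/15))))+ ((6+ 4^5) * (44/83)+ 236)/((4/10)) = 44826416/415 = 108015.46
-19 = -19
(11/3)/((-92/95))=-3.79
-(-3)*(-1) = -3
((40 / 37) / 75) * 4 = 0.06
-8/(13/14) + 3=-73/13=-5.62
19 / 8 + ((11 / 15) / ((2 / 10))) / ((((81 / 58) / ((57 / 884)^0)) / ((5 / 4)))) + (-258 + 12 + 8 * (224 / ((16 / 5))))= 621413 / 1944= 319.66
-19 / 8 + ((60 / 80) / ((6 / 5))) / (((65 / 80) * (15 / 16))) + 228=226.45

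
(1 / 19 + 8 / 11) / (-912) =-163 / 190608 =-0.00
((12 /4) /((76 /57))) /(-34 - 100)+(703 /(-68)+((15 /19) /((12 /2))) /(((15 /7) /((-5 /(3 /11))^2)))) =48069185 /4674456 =10.28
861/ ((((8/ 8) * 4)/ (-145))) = -124845/ 4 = -31211.25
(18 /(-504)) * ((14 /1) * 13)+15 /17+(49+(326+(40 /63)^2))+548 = 917.79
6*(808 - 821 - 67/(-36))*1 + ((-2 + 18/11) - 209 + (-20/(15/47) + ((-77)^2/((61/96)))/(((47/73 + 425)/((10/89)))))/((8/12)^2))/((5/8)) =-1076034878393/1739614470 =-618.55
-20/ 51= -0.39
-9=-9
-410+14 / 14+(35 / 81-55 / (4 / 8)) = -42004 / 81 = -518.57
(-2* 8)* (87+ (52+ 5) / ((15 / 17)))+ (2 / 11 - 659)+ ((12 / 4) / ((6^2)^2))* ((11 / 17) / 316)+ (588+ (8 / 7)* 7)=-317618510947 / 127638720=-2488.42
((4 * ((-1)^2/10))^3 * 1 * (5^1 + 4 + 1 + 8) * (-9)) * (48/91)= -62208/11375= -5.47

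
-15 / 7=-2.14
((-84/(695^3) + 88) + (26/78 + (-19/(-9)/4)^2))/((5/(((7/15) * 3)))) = 269866774369577/10876756950000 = 24.81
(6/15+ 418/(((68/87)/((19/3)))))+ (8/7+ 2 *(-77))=3849141/1190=3234.57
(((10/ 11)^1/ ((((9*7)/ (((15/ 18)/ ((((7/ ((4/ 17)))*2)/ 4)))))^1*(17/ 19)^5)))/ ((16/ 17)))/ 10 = 12380495/ 82652715684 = 0.00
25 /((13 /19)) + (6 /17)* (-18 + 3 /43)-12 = 173051 /9503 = 18.21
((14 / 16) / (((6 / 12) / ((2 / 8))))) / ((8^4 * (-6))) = -7 / 393216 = -0.00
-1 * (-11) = 11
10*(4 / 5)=8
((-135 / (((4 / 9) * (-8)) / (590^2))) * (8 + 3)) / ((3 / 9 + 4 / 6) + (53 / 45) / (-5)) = 261695053125 / 1376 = 190185358.38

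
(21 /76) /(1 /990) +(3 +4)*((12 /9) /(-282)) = 4396553 /16074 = 273.52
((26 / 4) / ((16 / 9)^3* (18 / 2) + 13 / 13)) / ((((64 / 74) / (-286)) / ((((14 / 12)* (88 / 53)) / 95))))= -142999857 / 168249560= -0.85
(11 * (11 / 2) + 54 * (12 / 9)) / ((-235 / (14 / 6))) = -371 / 282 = -1.32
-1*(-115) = 115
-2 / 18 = -0.11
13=13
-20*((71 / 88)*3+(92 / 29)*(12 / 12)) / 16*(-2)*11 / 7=10195 / 464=21.97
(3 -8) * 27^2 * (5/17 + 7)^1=-451980/17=-26587.06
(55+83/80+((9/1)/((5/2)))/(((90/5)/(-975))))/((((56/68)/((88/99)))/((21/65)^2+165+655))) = -654835734649/5323500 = -123008.50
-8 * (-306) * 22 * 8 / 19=22676.21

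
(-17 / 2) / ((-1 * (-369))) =-17 / 738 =-0.02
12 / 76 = 3 / 19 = 0.16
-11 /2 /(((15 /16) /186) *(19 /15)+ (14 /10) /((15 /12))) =-4.88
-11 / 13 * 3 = -33 / 13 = -2.54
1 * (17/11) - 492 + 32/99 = -48523/99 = -490.13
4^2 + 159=175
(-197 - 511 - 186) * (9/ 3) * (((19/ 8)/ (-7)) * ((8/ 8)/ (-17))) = -25479/ 476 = -53.53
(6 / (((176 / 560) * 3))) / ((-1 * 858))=-35 / 4719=-0.01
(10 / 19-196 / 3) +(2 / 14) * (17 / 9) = -77251 / 1197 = -64.54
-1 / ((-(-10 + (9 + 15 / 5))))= 0.50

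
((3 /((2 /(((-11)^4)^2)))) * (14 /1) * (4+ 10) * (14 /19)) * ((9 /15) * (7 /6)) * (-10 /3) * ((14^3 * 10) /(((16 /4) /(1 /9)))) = -14122700474830640 /171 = -82588891665676.26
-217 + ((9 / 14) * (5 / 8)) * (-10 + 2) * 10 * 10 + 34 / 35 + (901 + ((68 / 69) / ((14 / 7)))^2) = 60619424 / 166635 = 363.79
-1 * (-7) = 7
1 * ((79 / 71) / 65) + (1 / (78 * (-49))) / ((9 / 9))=22871 / 1356810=0.02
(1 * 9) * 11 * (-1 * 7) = -693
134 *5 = 670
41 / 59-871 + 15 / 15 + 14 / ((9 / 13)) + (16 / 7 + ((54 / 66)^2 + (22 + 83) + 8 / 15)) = -1665437563 / 2248785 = -740.59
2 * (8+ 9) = 34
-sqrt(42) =-6.48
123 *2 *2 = 492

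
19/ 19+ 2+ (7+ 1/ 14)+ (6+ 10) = 365/ 14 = 26.07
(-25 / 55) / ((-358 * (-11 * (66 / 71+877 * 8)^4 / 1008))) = -8004679515 / 166790104548712909599578518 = -0.00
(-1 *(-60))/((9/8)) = 160/3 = 53.33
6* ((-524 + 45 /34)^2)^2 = 299204914220551443 /668168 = 447798928144.65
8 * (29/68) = 58/17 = 3.41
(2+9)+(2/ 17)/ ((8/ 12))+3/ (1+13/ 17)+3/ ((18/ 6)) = 2359/ 170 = 13.88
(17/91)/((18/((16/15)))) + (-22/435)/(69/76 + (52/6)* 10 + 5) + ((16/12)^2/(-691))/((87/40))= 1797701232/192448243715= 0.01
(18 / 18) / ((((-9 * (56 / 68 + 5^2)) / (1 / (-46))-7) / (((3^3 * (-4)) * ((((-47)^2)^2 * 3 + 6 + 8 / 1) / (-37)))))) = 26877308652 / 6720199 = 3999.48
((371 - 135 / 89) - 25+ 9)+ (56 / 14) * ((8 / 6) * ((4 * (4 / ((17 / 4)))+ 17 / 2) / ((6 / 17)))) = 538.82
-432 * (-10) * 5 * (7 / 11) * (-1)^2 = 151200 / 11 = 13745.45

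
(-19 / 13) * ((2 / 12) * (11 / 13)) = -209 / 1014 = -0.21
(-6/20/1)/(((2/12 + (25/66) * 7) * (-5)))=33/1550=0.02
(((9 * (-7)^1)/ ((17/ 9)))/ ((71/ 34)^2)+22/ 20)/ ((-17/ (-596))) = -98372482/ 428485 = -229.58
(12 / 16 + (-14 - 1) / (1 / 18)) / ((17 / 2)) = -31.68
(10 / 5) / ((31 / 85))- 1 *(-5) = 10.48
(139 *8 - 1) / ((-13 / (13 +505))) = -44269.08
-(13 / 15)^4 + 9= 8.44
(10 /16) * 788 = 985 /2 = 492.50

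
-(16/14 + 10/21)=-34/21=-1.62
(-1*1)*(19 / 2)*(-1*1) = 19 / 2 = 9.50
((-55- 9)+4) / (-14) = 30 / 7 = 4.29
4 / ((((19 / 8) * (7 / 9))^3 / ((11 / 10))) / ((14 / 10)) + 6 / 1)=8211456 / 20719459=0.40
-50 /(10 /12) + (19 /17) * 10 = -830 /17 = -48.82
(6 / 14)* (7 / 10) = 3 / 10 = 0.30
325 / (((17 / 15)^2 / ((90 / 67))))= 6581250 / 19363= 339.89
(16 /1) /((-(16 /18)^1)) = -18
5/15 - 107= -320/3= -106.67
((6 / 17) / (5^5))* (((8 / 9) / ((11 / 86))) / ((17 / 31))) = 42656 / 29803125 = 0.00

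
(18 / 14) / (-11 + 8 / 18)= -0.12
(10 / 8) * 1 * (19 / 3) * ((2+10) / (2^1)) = 95 / 2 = 47.50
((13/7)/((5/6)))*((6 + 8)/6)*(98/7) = 364/5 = 72.80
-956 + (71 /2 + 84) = -1673 /2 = -836.50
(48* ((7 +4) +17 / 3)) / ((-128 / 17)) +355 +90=1355 / 4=338.75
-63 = -63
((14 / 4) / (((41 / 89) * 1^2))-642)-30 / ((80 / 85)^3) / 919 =-634.44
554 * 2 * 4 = 4432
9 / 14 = 0.64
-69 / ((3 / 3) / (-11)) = 759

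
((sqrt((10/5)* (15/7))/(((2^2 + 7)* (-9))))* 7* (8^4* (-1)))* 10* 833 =34119680* sqrt(210)/99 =4994354.92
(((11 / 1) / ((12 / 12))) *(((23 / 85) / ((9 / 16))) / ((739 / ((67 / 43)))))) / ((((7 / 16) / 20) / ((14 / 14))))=17357824 / 34033167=0.51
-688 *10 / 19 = -6880 / 19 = -362.11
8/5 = 1.60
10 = 10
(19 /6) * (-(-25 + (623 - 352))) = -779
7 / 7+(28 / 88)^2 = 533 / 484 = 1.10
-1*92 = -92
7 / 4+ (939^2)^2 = 3109727687371 / 4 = 777431921842.75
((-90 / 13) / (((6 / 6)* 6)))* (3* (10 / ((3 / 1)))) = -150 / 13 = -11.54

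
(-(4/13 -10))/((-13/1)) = -126/169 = -0.75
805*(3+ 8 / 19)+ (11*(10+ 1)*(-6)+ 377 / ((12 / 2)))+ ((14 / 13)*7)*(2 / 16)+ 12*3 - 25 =6232471 / 2964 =2102.72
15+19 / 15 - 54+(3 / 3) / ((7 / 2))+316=29248 / 105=278.55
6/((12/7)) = 7/2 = 3.50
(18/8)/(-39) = -3/52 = -0.06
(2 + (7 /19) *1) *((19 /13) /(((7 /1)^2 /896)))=5760 /91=63.30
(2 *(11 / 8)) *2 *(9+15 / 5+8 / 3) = 242 / 3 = 80.67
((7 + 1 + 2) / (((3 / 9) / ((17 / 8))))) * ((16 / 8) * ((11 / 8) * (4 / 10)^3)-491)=-3129003 / 100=-31290.03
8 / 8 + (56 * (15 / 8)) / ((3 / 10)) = 351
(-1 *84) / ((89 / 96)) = -8064 / 89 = -90.61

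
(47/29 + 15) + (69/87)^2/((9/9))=14507/841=17.25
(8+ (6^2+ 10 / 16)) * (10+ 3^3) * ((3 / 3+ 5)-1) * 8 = 66045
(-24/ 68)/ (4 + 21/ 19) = -114/ 1649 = -0.07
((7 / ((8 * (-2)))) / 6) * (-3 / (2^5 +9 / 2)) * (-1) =-7 / 1168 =-0.01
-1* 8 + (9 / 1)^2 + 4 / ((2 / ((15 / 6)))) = 78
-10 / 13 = -0.77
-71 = -71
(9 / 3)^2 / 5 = 9 / 5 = 1.80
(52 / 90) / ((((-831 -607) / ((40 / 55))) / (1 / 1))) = -104 / 355905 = -0.00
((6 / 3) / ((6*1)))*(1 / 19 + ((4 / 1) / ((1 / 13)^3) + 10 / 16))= 2929.56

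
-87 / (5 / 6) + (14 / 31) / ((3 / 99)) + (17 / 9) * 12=-66.83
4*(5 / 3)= 20 / 3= 6.67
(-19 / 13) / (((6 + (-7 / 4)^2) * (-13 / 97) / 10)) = 58976 / 4901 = 12.03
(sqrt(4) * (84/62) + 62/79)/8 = 0.44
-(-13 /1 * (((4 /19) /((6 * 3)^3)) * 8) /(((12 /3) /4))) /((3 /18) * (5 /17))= 1768 /23085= 0.08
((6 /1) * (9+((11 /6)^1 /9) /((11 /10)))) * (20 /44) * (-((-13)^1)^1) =32240 /99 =325.66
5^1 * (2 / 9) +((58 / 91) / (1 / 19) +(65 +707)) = 643096 / 819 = 785.22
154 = 154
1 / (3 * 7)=1 / 21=0.05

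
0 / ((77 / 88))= 0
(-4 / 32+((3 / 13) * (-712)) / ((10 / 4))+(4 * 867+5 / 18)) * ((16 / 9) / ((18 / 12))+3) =1799340923 / 126360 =14239.80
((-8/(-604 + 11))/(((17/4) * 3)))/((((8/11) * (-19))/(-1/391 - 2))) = 0.00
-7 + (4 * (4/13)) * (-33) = -619/13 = -47.62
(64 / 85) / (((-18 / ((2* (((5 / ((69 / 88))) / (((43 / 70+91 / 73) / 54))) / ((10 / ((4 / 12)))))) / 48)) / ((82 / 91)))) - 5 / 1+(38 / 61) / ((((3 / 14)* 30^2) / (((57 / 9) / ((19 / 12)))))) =-9944378990521 / 1990162620225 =-5.00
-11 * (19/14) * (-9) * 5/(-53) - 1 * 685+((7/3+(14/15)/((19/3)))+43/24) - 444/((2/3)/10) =-2073365463/281960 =-7353.40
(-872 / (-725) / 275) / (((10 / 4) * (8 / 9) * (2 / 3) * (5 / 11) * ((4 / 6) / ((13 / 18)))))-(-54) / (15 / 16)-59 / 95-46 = 378329807 / 34437500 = 10.99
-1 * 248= -248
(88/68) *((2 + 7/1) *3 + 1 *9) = 792/17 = 46.59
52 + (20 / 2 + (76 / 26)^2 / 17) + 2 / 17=179908 / 2873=62.62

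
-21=-21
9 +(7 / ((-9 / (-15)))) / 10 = 10.17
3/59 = 0.05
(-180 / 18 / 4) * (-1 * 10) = 25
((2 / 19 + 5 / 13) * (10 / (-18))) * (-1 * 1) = 605 / 2223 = 0.27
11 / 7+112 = 795 / 7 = 113.57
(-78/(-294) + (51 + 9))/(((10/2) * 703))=2953/172235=0.02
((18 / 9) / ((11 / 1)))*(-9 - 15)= -48 / 11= -4.36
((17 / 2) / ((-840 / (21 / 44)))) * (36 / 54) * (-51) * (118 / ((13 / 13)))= 19.38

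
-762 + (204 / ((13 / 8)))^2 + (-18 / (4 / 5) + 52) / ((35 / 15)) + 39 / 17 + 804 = 636185031 / 40222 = 15816.84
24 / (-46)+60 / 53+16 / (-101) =55640 / 123119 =0.45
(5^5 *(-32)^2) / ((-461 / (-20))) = 64000000 / 461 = 138828.63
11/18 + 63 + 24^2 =11513/18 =639.61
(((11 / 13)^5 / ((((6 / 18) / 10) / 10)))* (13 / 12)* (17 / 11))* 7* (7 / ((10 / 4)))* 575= 2455331.74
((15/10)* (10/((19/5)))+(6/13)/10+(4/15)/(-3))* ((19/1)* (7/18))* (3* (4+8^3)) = 5225360/117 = 44661.20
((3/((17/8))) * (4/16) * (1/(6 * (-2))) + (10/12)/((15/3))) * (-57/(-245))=19/595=0.03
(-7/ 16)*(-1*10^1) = 35/ 8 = 4.38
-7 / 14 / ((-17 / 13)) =13 / 34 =0.38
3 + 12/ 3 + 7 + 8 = 22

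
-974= -974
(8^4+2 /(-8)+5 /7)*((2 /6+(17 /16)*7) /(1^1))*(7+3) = 213917365 /672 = 318329.41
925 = 925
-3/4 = -0.75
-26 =-26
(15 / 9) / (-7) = -5 / 21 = -0.24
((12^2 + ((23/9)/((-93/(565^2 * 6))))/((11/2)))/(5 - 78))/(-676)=-7231691/37862253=-0.19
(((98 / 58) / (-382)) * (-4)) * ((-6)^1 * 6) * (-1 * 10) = 35280 / 5539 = 6.37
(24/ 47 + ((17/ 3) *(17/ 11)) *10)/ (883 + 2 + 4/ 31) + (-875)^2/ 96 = 10861263450899/ 1361852448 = 7975.36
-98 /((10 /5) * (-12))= 49 /12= 4.08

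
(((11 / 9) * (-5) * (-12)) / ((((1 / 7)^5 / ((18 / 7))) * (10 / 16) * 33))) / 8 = 19208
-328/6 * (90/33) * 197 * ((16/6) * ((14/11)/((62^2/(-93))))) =9046240/3751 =2411.69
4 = 4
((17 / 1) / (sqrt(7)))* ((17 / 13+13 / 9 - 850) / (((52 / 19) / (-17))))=136077962* sqrt(7) / 10647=33815.01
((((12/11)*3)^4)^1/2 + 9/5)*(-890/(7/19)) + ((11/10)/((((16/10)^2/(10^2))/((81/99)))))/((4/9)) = -267678887427/1874048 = -142834.60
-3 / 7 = -0.43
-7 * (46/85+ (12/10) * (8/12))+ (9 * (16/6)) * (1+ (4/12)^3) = 11858/765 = 15.50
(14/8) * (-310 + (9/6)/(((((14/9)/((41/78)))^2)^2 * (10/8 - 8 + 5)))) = -19048067827283/35110380032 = -542.52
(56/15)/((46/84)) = 784/115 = 6.82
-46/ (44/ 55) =-57.50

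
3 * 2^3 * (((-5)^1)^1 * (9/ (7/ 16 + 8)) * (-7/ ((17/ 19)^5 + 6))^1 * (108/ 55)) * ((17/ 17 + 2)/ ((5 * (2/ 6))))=2156464332288/ 4476024025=481.78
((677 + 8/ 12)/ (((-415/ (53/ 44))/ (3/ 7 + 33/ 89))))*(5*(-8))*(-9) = -3878964/ 6853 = -566.02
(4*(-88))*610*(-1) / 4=53680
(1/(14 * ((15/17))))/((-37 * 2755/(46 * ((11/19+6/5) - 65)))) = 111826/48419125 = 0.00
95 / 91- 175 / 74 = -8895 / 6734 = -1.32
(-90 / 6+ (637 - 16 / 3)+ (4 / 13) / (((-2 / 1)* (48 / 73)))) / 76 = 64109 / 7904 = 8.11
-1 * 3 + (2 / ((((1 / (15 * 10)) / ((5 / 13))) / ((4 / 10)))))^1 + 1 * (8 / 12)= 1709 / 39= 43.82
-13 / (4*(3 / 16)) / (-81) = 52 / 243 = 0.21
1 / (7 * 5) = 1 / 35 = 0.03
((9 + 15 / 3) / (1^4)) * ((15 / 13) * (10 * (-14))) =-29400 / 13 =-2261.54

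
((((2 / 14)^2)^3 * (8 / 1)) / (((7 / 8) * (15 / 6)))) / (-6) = -0.00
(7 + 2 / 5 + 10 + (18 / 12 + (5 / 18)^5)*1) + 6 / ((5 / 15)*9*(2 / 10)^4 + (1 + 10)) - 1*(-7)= 859288487959 / 32491121760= 26.45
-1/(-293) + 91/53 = 26716/15529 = 1.72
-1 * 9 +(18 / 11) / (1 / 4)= -27 / 11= -2.45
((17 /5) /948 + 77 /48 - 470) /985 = -2960239 /6225200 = -0.48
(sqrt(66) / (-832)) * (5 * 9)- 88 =-88- 45 * sqrt(66) / 832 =-88.44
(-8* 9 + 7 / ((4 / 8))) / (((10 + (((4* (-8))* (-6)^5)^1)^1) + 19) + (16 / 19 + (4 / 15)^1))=-16530 / 70925701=-0.00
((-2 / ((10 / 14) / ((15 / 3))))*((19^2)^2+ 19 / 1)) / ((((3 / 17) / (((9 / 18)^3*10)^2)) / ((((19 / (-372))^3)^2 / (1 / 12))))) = -4560645346345375 / 1325035895703552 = -3.44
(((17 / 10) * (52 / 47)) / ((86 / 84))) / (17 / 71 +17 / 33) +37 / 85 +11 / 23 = 3.35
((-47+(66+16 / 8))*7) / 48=49 / 16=3.06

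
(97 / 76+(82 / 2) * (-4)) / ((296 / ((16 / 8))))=-12367 / 11248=-1.10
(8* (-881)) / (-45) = 7048 / 45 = 156.62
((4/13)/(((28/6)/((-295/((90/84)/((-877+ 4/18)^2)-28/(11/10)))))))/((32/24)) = 27977437917/48818016031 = 0.57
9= 9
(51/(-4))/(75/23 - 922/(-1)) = -1173/85124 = -0.01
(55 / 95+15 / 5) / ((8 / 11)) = 187 / 38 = 4.92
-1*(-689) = 689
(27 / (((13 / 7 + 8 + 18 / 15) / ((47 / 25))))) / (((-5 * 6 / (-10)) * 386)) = 329 / 82990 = 0.00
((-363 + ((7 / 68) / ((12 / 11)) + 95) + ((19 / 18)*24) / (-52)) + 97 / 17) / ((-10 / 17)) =928861 / 2080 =446.57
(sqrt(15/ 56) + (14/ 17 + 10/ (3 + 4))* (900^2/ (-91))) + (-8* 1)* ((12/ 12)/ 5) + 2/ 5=-1085464974/ 54145 + sqrt(210)/ 28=-20046.85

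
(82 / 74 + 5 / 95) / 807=272 / 189107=0.00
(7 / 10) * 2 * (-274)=-1918 / 5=-383.60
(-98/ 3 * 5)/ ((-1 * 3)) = 490/ 9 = 54.44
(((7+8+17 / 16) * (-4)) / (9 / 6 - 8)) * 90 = 11565 / 13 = 889.62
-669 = -669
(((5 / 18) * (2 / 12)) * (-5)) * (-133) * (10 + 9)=63175 / 108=584.95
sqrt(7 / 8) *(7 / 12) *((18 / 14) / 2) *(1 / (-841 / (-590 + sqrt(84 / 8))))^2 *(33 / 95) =-40887 *sqrt(3) / 107506712 + 68925879 *sqrt(14) / 4300268480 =0.06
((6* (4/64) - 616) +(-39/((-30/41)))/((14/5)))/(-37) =33409/2072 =16.12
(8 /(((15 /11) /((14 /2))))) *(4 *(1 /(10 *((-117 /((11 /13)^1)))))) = -13552 /114075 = -0.12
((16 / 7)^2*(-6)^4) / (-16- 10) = -165888 / 637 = -260.42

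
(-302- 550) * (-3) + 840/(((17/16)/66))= 930492/17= 54734.82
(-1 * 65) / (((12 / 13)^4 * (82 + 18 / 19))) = -35272835 / 32679936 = -1.08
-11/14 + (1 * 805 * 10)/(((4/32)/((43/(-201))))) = -38771011/2814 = -13777.90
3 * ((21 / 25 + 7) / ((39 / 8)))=1568 / 325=4.82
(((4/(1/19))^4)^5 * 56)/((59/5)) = 11572571613221637570581697080872696545280/59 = 196145281580027755433588100000000000000.00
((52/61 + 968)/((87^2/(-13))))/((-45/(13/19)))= 665860/26317413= 0.03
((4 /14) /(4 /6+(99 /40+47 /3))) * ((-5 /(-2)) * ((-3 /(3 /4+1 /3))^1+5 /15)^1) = -19000 /205387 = -0.09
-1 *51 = -51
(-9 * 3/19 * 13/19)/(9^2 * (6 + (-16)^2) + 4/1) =-351/7662586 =-0.00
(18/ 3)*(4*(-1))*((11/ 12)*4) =-88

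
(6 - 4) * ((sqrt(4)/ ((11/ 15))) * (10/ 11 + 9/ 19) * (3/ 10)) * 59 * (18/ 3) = 801.00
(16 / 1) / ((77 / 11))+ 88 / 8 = 93 / 7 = 13.29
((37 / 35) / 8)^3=50653 / 21952000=0.00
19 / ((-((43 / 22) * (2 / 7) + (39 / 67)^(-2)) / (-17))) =37828791 / 411056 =92.03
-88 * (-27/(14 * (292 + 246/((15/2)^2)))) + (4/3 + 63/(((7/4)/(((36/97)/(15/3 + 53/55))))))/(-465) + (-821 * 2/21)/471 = 4505638058167/11293970085615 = 0.40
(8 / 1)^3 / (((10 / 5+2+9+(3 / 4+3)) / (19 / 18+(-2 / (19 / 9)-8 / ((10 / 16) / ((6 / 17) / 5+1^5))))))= -2023508992 / 4869225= -415.57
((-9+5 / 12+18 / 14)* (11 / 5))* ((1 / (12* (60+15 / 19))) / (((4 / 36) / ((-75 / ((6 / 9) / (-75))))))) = -2620575 / 1568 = -1671.29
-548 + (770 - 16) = 206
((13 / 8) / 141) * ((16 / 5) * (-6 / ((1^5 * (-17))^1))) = 52 / 3995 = 0.01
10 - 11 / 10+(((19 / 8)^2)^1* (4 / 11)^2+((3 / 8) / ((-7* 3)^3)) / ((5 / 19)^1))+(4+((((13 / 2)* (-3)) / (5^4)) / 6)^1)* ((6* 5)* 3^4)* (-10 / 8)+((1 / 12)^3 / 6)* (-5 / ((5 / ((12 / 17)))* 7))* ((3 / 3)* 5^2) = -184777094169193 / 15239901600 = -12124.56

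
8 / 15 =0.53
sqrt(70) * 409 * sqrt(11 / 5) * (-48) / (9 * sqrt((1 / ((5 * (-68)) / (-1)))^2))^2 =-756486400 * sqrt(154) / 27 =-347694420.06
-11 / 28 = -0.39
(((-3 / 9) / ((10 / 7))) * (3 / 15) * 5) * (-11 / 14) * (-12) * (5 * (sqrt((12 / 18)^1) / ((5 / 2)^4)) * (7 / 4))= -308 * sqrt(6) / 1875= -0.40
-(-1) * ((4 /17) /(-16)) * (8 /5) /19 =-2 /1615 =-0.00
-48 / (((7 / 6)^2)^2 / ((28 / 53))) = -248832 / 18179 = -13.69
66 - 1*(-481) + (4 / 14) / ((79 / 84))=43237 / 79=547.30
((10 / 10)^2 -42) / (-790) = 41 / 790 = 0.05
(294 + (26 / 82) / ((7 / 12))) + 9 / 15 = 423531 / 1435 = 295.14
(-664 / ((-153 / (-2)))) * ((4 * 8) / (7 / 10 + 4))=-424960 / 7191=-59.10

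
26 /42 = 13 /21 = 0.62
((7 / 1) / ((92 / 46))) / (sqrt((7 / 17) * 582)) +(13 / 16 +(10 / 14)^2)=sqrt(69258) / 1164 +1037 / 784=1.55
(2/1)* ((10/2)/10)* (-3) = -3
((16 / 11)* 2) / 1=32 / 11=2.91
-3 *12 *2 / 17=-4.24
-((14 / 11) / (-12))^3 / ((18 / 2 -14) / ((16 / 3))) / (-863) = 686 / 465204465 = 0.00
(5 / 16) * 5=25 / 16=1.56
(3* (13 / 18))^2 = 169 / 36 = 4.69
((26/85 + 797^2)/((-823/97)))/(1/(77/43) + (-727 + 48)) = 403272155979/3654449200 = 110.35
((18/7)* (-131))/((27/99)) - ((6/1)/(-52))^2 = -5844759/4732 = -1235.16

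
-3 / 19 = -0.16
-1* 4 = -4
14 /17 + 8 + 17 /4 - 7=413 /68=6.07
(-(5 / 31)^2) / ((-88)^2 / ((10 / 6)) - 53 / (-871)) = -108875 / 19446158857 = -0.00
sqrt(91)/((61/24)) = 24 * sqrt(91)/61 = 3.75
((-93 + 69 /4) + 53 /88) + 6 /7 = -45763 /616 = -74.29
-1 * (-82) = 82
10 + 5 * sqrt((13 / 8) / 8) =5 * sqrt(13) / 8 + 10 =12.25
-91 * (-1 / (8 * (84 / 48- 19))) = -91 / 138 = -0.66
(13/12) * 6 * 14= 91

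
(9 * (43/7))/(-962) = -387/6734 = -0.06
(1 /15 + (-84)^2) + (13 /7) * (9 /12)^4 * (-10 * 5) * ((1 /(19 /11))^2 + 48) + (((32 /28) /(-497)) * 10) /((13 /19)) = 176673263921881 /31347738240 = 5635.92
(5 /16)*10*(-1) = -25 /8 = -3.12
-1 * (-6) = 6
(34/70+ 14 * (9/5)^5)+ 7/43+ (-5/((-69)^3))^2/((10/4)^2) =26919374883481821866/101510522148065625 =265.19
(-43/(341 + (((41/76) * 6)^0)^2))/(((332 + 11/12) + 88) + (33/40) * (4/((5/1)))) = -2150/7208961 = -0.00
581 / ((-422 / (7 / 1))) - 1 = -4489 / 422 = -10.64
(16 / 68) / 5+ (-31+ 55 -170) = -12406 / 85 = -145.95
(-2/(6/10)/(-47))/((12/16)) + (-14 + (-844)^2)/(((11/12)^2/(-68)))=-2950449116312/51183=-57645099.28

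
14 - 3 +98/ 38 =258/ 19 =13.58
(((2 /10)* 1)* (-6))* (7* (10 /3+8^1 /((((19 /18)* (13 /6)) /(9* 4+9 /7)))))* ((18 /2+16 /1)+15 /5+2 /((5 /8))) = -16651248 /475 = -35055.26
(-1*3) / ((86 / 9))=-27 / 86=-0.31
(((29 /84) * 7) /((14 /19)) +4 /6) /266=221 /14896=0.01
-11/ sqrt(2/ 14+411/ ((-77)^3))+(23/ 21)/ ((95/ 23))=529/ 1995 -847 * sqrt(1247554)/ 32404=-28.93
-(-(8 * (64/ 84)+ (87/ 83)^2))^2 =-1083141829081/ 20929119561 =-51.75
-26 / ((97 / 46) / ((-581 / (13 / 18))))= 962136 / 97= 9918.93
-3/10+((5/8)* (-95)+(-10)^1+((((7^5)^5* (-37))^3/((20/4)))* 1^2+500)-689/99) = -96757213987302104120549104199908198358082956213659067160869996128652441/3960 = -24433639895783359626401290000000000000000000000000000000000000000000.00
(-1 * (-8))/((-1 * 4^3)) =-1/8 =-0.12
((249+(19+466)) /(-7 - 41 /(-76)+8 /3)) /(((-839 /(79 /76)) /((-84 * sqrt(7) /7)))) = -7.61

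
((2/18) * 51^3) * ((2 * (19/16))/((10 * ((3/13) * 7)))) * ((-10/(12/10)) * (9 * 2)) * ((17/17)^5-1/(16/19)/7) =-1692847845/6272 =-269905.59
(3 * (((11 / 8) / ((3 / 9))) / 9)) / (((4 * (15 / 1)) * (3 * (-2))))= -0.00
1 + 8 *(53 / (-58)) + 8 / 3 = -317 / 87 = -3.64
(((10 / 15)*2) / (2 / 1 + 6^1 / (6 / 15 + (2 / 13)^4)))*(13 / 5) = 1487252 / 7284255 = 0.20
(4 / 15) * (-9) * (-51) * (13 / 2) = 3978 / 5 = 795.60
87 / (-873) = -29 / 291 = -0.10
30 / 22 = 15 / 11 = 1.36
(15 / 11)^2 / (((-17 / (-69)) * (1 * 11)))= 15525 / 22627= 0.69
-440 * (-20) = 8800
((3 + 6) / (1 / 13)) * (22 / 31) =2574 / 31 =83.03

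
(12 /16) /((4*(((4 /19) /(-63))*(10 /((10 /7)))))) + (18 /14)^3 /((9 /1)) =-170775 /21952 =-7.78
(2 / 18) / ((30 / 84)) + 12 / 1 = 554 / 45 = 12.31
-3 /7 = -0.43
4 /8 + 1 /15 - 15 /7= -331 /210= -1.58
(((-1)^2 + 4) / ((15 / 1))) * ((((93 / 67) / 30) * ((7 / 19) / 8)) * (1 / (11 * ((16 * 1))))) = 217 / 53771520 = 0.00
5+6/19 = 101/19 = 5.32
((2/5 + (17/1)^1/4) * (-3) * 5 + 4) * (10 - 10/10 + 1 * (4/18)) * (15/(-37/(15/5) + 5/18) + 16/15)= 6308581/58590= 107.67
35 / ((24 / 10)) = 175 / 12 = 14.58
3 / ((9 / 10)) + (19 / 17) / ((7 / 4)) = 1418 / 357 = 3.97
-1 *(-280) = 280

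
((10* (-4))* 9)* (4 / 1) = -1440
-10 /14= -5 /7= -0.71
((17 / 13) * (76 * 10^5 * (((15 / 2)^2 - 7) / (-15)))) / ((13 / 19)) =-24179780000 / 507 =-47691873.77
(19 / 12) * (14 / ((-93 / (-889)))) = 211.89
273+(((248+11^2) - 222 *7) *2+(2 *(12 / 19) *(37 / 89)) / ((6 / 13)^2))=-10625575 / 5073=-2094.53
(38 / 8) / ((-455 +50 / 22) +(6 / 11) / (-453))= -151 / 14392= -0.01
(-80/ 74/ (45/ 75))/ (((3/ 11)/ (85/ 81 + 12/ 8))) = -454300/ 26973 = -16.84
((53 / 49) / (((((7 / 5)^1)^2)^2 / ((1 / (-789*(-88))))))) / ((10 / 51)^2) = 1148775 / 10891473824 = 0.00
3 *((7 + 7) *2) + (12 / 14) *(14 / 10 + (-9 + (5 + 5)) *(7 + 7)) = 486 / 5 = 97.20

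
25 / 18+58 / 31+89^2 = 4421737 / 558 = 7924.26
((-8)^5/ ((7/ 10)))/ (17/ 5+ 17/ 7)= -409600/ 51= -8031.37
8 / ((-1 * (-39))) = 8 / 39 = 0.21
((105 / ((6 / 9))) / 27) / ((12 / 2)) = 35 / 36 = 0.97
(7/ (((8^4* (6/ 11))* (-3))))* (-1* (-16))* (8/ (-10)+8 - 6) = -77/ 3840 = -0.02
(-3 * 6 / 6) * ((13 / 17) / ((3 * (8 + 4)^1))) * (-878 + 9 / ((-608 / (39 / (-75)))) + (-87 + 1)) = 190484879 / 3100800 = 61.43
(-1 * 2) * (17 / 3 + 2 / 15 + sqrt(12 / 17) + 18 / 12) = -73 / 5-4 * sqrt(51) / 17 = -16.28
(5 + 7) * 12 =144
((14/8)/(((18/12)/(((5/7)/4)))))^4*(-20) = -3125/82944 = -0.04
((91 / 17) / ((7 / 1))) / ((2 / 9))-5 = -53 / 34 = -1.56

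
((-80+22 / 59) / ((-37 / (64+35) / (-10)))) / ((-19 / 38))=9302040 / 2183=4261.13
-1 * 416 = -416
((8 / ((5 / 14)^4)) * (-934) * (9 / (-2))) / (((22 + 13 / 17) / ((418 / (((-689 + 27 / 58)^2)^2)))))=4806888269950976 / 28468924976923046875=0.00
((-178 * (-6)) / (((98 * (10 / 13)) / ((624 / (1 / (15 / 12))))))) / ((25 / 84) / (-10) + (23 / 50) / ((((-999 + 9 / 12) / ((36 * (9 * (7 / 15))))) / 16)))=-2162113668000 / 223938197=-9654.96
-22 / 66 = -1 / 3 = -0.33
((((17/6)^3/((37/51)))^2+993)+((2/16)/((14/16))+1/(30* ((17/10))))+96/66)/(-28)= -18371096259421/260115432192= -70.63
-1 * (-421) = 421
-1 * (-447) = 447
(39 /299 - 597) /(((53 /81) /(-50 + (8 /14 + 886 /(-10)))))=5371917408 /42665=125909.23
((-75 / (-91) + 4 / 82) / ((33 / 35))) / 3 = 16285 / 52767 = 0.31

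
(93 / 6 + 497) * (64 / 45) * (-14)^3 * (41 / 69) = -738026240 / 621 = -1188448.05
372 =372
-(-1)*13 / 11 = 1.18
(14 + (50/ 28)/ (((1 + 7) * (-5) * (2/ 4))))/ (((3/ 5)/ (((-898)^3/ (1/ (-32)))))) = 11282269339360/ 21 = 537250920921.90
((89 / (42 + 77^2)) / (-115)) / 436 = -0.00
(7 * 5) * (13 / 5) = 91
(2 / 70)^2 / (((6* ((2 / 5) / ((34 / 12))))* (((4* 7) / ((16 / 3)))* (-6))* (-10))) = 17 / 5556600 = 0.00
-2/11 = -0.18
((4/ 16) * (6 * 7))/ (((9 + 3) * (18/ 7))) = 49/ 144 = 0.34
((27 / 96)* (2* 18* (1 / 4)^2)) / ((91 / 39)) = 243 / 896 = 0.27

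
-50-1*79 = -129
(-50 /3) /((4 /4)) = -50 /3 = -16.67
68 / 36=17 / 9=1.89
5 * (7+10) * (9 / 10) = 153 / 2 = 76.50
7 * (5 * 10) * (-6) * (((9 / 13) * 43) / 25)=-32508 / 13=-2500.62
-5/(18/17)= -85/18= -4.72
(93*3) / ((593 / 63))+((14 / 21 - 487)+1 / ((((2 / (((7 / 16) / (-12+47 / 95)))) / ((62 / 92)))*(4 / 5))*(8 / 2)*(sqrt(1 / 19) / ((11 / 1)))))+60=-705716 / 1779 - 1133825*sqrt(19) / 25742336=-396.88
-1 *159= -159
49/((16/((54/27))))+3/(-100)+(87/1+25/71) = 1326949/14200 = 93.45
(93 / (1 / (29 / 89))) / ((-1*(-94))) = 2697 / 8366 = 0.32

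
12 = 12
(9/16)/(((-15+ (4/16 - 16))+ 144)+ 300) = 3/2204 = 0.00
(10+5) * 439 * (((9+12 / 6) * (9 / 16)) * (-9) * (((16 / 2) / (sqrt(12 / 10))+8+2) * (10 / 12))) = -48893625 / 16 - 3259575 * sqrt(30) / 8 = -5287530.01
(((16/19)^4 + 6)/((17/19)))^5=437120493764620846016184564832/21555029481256941488423243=20279.28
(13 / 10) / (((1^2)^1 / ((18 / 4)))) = 117 / 20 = 5.85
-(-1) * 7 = 7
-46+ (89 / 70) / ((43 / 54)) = -44.40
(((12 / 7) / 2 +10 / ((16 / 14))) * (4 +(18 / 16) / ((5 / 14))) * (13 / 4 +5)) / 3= 188.90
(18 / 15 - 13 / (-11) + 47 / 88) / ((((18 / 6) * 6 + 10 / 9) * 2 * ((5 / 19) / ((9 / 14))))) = 0.19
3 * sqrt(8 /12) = sqrt(6) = 2.45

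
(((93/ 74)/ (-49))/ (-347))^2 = 8649/ 1583122601284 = 0.00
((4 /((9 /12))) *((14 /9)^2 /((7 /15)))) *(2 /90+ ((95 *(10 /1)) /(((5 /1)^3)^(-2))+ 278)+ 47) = 299256552448 /729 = 410502815.43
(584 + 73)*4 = 2628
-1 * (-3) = 3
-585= -585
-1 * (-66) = 66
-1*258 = -258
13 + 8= 21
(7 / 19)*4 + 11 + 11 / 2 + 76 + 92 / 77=278463 / 2926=95.17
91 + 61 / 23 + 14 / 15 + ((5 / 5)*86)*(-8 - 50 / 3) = -233076 / 115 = -2026.75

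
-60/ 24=-5/ 2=-2.50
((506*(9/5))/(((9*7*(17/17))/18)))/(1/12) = 109296/35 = 3122.74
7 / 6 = 1.17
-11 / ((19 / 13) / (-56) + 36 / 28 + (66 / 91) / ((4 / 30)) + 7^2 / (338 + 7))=-2762760 / 1718237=-1.61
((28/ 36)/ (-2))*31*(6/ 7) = -10.33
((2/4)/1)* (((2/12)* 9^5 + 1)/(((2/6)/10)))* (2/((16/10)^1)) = 1476375/8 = 184546.88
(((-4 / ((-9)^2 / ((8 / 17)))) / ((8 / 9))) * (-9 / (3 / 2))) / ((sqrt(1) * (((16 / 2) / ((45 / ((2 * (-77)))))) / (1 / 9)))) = -5 / 7854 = -0.00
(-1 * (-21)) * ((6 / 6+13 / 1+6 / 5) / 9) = 532 / 15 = 35.47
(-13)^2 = 169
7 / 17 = 0.41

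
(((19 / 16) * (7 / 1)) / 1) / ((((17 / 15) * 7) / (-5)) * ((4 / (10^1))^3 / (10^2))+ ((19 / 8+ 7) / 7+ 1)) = 218203125 / 61379594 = 3.55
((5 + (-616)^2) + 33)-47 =379447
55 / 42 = 1.31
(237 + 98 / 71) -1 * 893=-46478 / 71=-654.62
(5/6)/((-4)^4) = 5/1536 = 0.00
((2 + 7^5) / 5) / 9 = 5603 / 15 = 373.53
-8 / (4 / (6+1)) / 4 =-7 / 2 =-3.50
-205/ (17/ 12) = -2460/ 17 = -144.71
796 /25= 31.84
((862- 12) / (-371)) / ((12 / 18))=-1275 / 371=-3.44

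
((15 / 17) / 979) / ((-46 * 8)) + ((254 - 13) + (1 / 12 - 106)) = 2482003831 / 18373872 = 135.08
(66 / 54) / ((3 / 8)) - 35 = -857 / 27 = -31.74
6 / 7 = 0.86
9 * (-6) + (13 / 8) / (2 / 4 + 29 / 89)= -30595 / 588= -52.03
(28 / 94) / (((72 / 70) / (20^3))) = 980000 / 423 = 2316.78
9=9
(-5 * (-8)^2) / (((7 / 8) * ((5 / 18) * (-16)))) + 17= 695 / 7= 99.29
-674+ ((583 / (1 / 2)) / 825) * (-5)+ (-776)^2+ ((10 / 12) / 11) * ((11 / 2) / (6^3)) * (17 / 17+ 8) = 866152729 / 1440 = 601494.95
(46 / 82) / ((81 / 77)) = 1771 / 3321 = 0.53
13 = 13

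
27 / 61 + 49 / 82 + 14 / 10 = 2.44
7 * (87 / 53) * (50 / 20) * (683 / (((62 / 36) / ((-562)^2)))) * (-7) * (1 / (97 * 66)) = -3934304.30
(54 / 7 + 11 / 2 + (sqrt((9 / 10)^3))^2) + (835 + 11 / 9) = 53560427 / 63000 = 850.17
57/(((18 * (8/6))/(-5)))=-95/8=-11.88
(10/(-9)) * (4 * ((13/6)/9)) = -260/243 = -1.07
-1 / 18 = -0.06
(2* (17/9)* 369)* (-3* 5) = -20910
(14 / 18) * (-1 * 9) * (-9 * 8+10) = 434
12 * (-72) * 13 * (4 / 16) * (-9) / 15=1684.80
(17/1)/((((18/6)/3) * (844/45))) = 765/844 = 0.91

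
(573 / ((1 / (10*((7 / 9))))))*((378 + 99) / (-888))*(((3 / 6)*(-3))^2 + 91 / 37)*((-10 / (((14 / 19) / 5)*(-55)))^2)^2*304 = -54595901479278125 / 6874930447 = -7941302.37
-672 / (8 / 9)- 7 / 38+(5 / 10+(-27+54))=-13845 / 19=-728.68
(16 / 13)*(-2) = -32 / 13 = -2.46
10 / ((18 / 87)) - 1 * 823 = -2324 / 3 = -774.67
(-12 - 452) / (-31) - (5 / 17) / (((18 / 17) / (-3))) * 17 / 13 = 38827 / 2418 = 16.06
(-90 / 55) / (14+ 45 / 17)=-306 / 3113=-0.10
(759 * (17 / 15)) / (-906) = -4301 / 4530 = -0.95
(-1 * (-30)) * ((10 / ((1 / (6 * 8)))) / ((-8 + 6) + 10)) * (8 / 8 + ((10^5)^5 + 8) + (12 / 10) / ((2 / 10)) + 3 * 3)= 18000000000000000000000043200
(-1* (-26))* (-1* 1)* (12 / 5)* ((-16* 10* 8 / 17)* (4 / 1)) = 319488 / 17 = 18793.41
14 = 14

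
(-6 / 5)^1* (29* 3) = -522 / 5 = -104.40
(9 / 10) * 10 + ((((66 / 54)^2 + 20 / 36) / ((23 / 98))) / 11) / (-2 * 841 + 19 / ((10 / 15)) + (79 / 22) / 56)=34153110295 / 3794992479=9.00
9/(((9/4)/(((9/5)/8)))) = 9/10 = 0.90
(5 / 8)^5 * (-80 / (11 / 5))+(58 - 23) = 710355 / 22528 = 31.53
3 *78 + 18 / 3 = 240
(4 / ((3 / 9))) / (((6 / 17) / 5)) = 170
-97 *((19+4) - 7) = -1552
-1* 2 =-2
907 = 907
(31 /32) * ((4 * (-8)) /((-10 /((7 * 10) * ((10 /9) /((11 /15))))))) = 10850 /33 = 328.79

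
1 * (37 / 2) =37 / 2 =18.50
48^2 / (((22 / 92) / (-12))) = -1271808 / 11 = -115618.91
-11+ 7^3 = 332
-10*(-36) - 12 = 348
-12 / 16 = -3 / 4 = -0.75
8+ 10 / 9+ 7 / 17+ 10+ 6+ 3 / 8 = 25.90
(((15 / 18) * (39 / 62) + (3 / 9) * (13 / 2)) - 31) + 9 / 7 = -70369 / 2604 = -27.02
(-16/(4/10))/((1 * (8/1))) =-5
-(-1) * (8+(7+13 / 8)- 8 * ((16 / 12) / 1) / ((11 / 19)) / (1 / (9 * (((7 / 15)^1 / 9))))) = 31787 / 3960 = 8.03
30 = 30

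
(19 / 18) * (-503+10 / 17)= -18031 / 34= -530.32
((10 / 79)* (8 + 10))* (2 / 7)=360 / 553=0.65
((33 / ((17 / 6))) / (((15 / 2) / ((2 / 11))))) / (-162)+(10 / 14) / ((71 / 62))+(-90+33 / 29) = -2918790457 / 33077835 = -88.24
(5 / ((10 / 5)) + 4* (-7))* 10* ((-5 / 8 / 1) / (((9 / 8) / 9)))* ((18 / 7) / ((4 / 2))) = 11475 / 7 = 1639.29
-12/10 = -6/5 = -1.20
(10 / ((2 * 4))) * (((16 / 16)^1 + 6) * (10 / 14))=25 / 4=6.25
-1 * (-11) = 11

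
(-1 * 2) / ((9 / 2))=-4 / 9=-0.44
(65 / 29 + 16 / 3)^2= 434281 / 7569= 57.38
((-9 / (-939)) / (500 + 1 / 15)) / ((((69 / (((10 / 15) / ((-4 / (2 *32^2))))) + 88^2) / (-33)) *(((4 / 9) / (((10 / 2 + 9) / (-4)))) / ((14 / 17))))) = 23950080 / 45213523018547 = 0.00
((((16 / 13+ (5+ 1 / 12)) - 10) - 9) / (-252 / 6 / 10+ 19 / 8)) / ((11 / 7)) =138530 / 31317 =4.42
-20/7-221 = -1567/7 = -223.86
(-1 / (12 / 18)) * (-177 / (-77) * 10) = -2655 / 77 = -34.48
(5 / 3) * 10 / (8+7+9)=25 / 36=0.69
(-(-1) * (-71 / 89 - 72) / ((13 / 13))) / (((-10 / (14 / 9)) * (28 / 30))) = 6479 / 534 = 12.13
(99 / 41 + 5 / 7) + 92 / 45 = 5.17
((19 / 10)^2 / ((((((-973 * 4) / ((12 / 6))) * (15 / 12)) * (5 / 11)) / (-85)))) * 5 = 67507 / 48650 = 1.39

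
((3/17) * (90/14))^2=1.29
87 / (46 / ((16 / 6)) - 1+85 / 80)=1392 / 277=5.03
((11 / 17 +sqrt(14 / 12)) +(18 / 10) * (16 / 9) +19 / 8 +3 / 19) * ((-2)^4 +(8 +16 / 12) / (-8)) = 89 * sqrt(42) / 36 +7336181 / 77520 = 110.66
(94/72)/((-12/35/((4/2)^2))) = -1645/108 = -15.23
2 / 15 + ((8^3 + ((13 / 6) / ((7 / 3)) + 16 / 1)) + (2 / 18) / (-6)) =499946 / 945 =529.04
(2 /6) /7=1 /21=0.05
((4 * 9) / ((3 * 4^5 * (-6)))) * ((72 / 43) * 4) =-9 / 688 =-0.01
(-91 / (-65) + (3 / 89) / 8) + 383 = 1368479 / 3560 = 384.40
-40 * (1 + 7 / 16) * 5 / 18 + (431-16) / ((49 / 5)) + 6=57109 / 1764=32.37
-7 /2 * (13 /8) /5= -91 /80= -1.14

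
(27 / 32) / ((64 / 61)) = 1647 / 2048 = 0.80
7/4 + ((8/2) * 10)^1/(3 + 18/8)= 9.37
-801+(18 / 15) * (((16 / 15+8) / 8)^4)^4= -8671502771125375247413 / 10947347259521484375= -792.11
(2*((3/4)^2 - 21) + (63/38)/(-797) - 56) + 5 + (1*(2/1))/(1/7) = -9434341/121144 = -77.88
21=21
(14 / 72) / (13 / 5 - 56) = -0.00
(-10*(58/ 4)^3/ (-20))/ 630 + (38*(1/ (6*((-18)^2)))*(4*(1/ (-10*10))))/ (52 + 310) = 595944683/ 246304800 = 2.42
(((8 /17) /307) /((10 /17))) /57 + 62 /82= 2712509 /3587295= 0.76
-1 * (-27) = 27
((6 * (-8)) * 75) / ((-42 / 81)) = 48600 / 7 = 6942.86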